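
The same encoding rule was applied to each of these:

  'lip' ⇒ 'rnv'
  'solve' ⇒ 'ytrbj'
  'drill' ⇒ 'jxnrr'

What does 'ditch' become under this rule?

Vowels shift forward by 5 and consonants shift forward by 6.
For ditch: d(cons)+6=j, i(vowel)+5=n, t(cons)+6=z, c(cons)+6=i, h(cons)+6=n.

jnzin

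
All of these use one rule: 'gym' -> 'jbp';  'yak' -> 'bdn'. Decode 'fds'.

Compare letters: g→j is +3, y→b is +3, m→p is +3 — a constant shift. Each letter is shifted forward by 3 in the alphabet (a Caesar shift of +3).
Decoding fds: f−3=c, d−3=a, s−3=p.

cap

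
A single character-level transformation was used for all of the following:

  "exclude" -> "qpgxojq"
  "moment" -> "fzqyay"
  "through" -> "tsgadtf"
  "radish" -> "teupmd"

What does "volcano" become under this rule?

azmoxah

The output letters match the input read backwards, each shifted +12: exclude reversed is edulcxe. The word is reversed, then every letter is shifted forward by 12.
On volcano: reverse → onaclov; then shift: o+12=a, n+12=z, a+12=m, c+12=o, l+12=x, o+12=a, v+12=h.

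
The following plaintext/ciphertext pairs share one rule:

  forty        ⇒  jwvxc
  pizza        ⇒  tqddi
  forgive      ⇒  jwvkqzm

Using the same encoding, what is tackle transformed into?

The shift depends on letter class: consonant f→j is +4, but vowel o→w is +8. The rule splits by letter class: vowels +8, consonants +4.
For tackle: t(cons)+4=x, a(vowel)+8=i, c(cons)+4=g, k(cons)+4=o, l(cons)+4=p, e(vowel)+8=m.

xigopm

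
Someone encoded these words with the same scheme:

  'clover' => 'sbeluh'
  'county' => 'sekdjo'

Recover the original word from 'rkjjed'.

Compare letters: c→s is +16, l→b is +16, o→e is +16 — a constant shift. Each letter is shifted forward by 16 in the alphabet (a Caesar shift of +16).
Decoding rkjjed: r−16=b, k−16=u, j−16=t, j−16=t, e−16=o, d−16=n.

button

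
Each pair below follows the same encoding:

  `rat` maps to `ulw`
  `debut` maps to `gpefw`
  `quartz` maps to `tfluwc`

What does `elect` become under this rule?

Vowels shift forward by 11 and consonants shift forward by 3.
For elect: e(vowel)+11=p, l(cons)+3=o, e(vowel)+11=p, c(cons)+3=f, t(cons)+3=w.

popfw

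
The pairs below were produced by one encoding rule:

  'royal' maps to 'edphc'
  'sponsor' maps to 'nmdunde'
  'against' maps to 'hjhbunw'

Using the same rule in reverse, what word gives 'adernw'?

r(17)→e(4) and o(14)→d(3) fit y≡9x+7 (mod 26); the inverse of 9 mod 26 is 3. Treating letters as 0–25, the rule is x ↦ 9x + 7 (mod 26).
Undoing it on adernw: a(0)→3·(0−7)≡5=f; d(3)→3·(3−7)≡14=o; e(4)→3·(4−7)≡17=r; r(17)→3·(17−7)≡4=e; n(13)→3·(13−7)≡18=s; w(22)→3·(22−7)≡19=t (all mod 26).

forest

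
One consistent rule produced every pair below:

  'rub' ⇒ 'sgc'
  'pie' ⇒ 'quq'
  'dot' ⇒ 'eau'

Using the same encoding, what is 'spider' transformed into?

The shift depends on letter class: consonant r→s is +1, but vowel u→g is +12. Vowels shift forward by 12 and consonants shift forward by 1.
On spider: s(cons)+1=t, p(cons)+1=q, i(vowel)+12=u, d(cons)+1=e, e(vowel)+12=q, r(cons)+1=s.

tqueqs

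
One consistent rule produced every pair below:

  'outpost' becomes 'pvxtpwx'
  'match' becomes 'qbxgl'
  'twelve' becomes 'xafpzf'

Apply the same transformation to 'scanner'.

The shift depends on letter class: consonant t→x is +4, but vowel o→p is +1. The rule splits by letter class: vowels +1, consonants +4.
For scanner: s(cons)+4=w, c(cons)+4=g, a(vowel)+1=b, n(cons)+4=r, n(cons)+4=r, e(vowel)+1=f, r(cons)+4=v.

wgbrrfv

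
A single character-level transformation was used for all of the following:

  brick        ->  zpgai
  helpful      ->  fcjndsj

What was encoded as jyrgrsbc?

latitude

Compare letters: b→z is +24, r→p is +24, i→g is +24 — a constant shift. Each letter is shifted forward by 24 in the alphabet (a Caesar shift of +24).
Decoding jyrgrsbc: j−24=l, y−24=a, r−24=t, g−24=i, r−24=t, s−24=u, b−24=d, c−24=e.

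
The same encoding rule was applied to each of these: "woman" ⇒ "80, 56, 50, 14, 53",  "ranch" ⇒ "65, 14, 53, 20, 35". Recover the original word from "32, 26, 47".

gel

The formula is n = 3×(alphabet index, a=1) + 11.
Decoding 32, 26, 47: 32→(32−11)÷3=7=g, 26→(26−11)÷3=5=e, 47→(47−11)÷3=12=l.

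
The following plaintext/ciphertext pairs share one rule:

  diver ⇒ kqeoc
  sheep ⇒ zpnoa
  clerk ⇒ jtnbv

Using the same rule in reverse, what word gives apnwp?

In diver: d→k is +7, i→q is +8, v→e is +9, e→o is +10 — the shift increases by 1 each position. Each letter shifts forward by (position + 7), i.e. 7, 8, 9, … — the shift grows by one for each successive letter.
Reversing it on apnwp: a−7=t, p−8=h, n−9=e, w−10=m, p−11=e.

theme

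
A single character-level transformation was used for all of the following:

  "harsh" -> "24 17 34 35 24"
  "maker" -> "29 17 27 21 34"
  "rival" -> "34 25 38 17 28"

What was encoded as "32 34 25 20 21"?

pride

The number is (letter's place in the alphabet, a=1) + 16.
Decoding 32 34 25 20 21: 32→(32−16)÷1=16=p, 34→(34−16)÷1=18=r, 25→(25−16)÷1=9=i, 20→(20−16)÷1=4=d, 21→(21−16)÷1=5=e.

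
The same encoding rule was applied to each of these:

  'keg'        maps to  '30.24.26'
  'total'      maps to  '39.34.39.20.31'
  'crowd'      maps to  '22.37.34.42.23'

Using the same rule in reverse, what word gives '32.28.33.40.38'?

minus

k is letter #11 and maps to 30: an offset of 19. Letters become their 1-based position plus 19 (so a→20, b→21, …).
Reversing it on 32.28.33.40.38: 32→(32−19)÷1=13=m, 28→(28−19)÷1=9=i, 33→(33−19)÷1=14=n, 40→(40−19)÷1=21=u, 38→(38−19)÷1=19=s.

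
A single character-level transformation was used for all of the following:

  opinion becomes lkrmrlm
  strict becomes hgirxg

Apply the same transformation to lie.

orv

Each letter is replaced by its mirror in the alphabet: a↔z, b↔y, c↔x, and so on (the Atbash cipher).
Applying it to lie: l↔o, i↔r, e↔v.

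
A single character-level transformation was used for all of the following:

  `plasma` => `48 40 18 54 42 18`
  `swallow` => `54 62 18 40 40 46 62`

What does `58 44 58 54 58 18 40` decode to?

p(#16)→48 and l(#12)→40: differences scale by 2, so n = 2·pos + 16. Each letter becomes 2×(its alphabet position, a=1..z=26) + 16.
Reversing it on 58 44 58 54 58 18 40: 58→(58−16)÷2=21=u, 44→(44−16)÷2=14=n, 58→(58−16)÷2=21=u, 54→(54−16)÷2=19=s, 58→(58−16)÷2=21=u, 18→(18−16)÷2=1=a, 40→(40−16)÷2=12=l.

unusual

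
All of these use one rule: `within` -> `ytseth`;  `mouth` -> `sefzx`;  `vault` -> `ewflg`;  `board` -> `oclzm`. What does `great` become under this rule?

elpcr

The output letters match the input read backwards, each shifted +11: within reversed is nihtiw. Read the word backwards and shift each letter +11.
Applying it to great: reverse → taerg; then shift: t+11=e, a+11=l, e+11=p, r+11=c, g+11=r.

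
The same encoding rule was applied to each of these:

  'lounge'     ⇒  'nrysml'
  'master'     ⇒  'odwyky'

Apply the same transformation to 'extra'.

In lounge: l→n is +2, o→r is +3, u→y is +4, n→s is +5 — the shift increases by 1 each position. Each letter shifts forward by (position + 2), i.e. 2, 3, 4, … — the shift grows by one for each successive letter.
Applying it to extra: e+2=g, x+3=a, t+4=x, r+5=w, a+6=g.

gaxwg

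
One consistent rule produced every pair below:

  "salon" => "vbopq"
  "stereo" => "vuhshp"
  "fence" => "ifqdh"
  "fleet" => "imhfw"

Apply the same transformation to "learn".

Shifts by position in salon: pos 0: s→v (+3), pos 1: a→b (+1), pos 2: l→o (+3), pos 3: o→p (+1) — repeating every 2. The shifts repeat in a cycle of length 2: positions 0,1,… shift by +3, +1, then the pattern repeats.
For learn: l+3=o, e+1=f, a+3=d, r+1=s, n+3=q.

ofdsq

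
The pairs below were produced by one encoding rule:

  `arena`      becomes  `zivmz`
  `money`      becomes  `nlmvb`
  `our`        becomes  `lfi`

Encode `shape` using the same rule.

Each pair mirrors across the alphabet (a↔z, r↔i, e↔v): positions sum to 25. Each letter is replaced by its mirror in the alphabet: a↔z, b↔y, c↔x, and so on (the Atbash cipher).
For shape: s↔h, h↔s, a↔z, p↔k, e↔v.

hszkv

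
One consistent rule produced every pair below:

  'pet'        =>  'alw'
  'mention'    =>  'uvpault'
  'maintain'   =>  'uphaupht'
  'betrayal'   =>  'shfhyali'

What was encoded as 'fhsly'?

relay

Read the word backwards and shift each letter +7.
Decoding fhsly: shift back: f−7=y, h−7=a, s−7=l, l−7=e, y−7=r → yaler; then reverse → relay.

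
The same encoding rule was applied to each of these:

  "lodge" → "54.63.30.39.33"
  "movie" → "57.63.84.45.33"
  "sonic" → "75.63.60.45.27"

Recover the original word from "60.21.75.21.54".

l(#12)→54 and o(#15)→63: differences scale by 3, so n = 3·pos + 18. Each letter becomes 3×(its alphabet position, a=1..z=26) + 18.
Reversing it on 60.21.75.21.54: 60→(60−18)÷3=14=n, 21→(21−18)÷3=1=a, 75→(75−18)÷3=19=s, 21→(21−18)÷3=1=a, 54→(54−18)÷3=12=l.

nasal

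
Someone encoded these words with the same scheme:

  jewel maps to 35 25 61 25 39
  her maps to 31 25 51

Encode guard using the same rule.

29 57 17 51 23

j(#10)→35 and e(#5)→25: differences scale by 2, so n = 2·pos + 15. Each letter becomes 2×(its alphabet position, a=1..z=26) + 15.
Applying it to guard: g=7→29, u=21→57, a=1→17, r=18→51, d=4→23.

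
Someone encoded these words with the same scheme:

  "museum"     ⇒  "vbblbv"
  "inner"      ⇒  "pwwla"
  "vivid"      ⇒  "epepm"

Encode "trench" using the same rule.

calwlq

The shift depends on letter class: consonant m→v is +9, but vowel u→b is +7. Two shifts are in play — +7 for a/e/i/o/u, +9 for every other letter.
Applying it to trench: t(cons)+9=c, r(cons)+9=a, e(vowel)+7=l, n(cons)+9=w, c(cons)+9=l, h(cons)+9=q.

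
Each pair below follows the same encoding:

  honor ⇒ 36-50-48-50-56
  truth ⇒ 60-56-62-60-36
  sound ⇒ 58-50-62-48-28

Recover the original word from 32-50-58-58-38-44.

fossil

h(#8)→36 and o(#15)→50: differences scale by 2, so n = 2·pos + 20. Each letter becomes 2×(its alphabet position, a=1..z=26) + 20.
Decoding 32-50-58-58-38-44: 32→(32−20)÷2=6=f, 50→(50−20)÷2=15=o, 58→(58−20)÷2=19=s, 58→(58−20)÷2=19=s, 38→(38−20)÷2=9=i, 44→(44−20)÷2=12=l.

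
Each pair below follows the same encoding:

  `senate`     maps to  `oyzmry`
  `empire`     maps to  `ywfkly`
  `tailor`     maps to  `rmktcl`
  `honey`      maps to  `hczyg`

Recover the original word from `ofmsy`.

Treating letters as 0–25, the rule is x ↦ 3x + 12 (mod 26).
Reversing it on ofmsy: o(14)→9·(14−12)≡18=s; f(5)→9·(5−12)≡15=p; m(12)→9·(12−12)≡0=a; s(18)→9·(18−12)≡2=c; y(24)→9·(24−12)≡4=e (all mod 26).

space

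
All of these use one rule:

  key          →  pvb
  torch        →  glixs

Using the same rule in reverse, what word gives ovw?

led

Each letter is replaced by its mirror in the alphabet: a↔z, b↔y, c↔x, and so on (the Atbash cipher).
Decoding ovw: o↔l, v↔e, w↔d.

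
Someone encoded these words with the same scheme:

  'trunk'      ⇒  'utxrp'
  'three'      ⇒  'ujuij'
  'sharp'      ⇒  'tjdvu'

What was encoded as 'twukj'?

The shift increases by 1 at each position, starting from +1: 1, 2, 3, ….
Decoding twukj: t−1=s, w−2=u, u−3=r, k−4=g, j−5=e.

surge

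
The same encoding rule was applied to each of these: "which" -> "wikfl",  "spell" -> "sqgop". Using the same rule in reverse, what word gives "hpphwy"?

honest

In which: w→w is +0, h→i is +1, i→k is +2, c→f is +3 — the shift increases by 1 each position. The shift increases by 1 at each position, starting from +0: 0, 1, 2, ….
Decoding hpphwy: h−0=h, p−1=o, p−2=n, h−3=e, w−4=s, y−5=t.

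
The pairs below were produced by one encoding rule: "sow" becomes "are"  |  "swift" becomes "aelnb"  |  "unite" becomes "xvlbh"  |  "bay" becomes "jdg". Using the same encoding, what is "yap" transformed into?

gdx

The shift depends on letter class: consonant s→a is +8, but vowel o→r is +3. Two shifts are in play — +3 for a/e/i/o/u, +8 for every other letter.
On yap: y(cons)+8=g, a(vowel)+3=d, p(cons)+8=x.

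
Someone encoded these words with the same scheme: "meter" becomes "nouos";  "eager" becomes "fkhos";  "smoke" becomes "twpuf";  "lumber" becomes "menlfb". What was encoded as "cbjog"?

The shifts repeat in a cycle of length 2: positions 0,1,… shift by +1, +10, then the pattern repeats.
Decoding cbjog: c−1=b, b−10=r, j−1=i, o−10=e, g−1=f.

brief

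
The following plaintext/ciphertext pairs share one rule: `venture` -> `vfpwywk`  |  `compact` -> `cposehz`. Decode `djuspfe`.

display

Each letter shifts forward by its position index (0, 1, 2, …) — the shift grows by one for each successive letter.
Decoding djuspfe: d−0=d, j−1=i, u−2=s, s−3=p, p−4=l, f−5=a, e−6=y.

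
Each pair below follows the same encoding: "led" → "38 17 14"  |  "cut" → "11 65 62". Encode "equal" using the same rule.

l(#12)→38 and e(#5)→17: differences scale by 3, so n = 3·pos + 2. The formula is n = 3×(alphabet index, a=1) + 2.
For equal: e=5→17, q=17→53, u=21→65, a=1→5, l=12→38.

17 53 65 5 38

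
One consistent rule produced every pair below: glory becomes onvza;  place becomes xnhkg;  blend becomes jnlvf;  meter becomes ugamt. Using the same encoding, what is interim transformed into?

qpamtpu

The shifts repeat in a cycle of length 3: positions 0,1,… shift by +8, +2, +7, then the pattern repeats.
On interim: i+8=q, n+2=p, t+7=a, e+8=m, r+2=t, i+7=p, m+8=u.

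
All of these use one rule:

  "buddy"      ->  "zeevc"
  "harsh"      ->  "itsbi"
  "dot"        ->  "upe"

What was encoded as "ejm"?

lid

The output letters match the input read backwards, each shifted +1: buddy reversed is yddub. Two steps: reverse the string, then apply a Caesar shift of +1.
Reversing it on ejm: shift back: e−1=d, j−1=i, m−1=l → dil; then reverse → lid.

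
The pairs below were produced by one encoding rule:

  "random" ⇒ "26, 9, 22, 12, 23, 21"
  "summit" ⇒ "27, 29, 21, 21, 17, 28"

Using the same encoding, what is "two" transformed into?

r is letter #18 and maps to 26: an offset of 8. Letters become their 1-based position plus 8 (so a→9, b→10, …).
On two: t=20→28, w=23→31, o=15→23.

28, 31, 23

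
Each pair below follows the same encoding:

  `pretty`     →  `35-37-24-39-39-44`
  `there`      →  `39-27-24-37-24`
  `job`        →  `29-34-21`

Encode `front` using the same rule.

25-37-34-33-39

p is letter #16 and maps to 35: an offset of 19. The number is (letter's place in the alphabet, a=1) + 19.
For front: f=6→25, r=18→37, o=15→34, n=14→33, t=20→39.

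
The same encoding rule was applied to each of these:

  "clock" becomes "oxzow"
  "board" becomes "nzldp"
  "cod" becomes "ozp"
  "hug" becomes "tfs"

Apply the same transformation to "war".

ild

The shift depends on letter class: consonant c→o is +12, but vowel o→z is +11. The rule splits by letter class: vowels +11, consonants +12.
On war: w(cons)+12=i, a(vowel)+11=l, r(cons)+12=d.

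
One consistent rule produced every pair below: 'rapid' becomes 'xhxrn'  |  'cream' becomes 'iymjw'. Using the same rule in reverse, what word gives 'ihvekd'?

canvas

The shift increases by 1 at each position, starting from +6: 6, 7, 8, ….
Undoing it on ihvekd: i−6=c, h−7=a, v−8=n, e−9=v, k−10=a, d−11=s.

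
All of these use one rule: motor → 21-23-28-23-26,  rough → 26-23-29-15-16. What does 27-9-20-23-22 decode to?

salon

m is letter #13 and maps to 21: an offset of 8. The number is (letter's place in the alphabet, a=1) + 8.
Reversing it on 27-9-20-23-22: 27→(27−8)÷1=19=s, 9→(9−8)÷1=1=a, 20→(20−8)÷1=12=l, 23→(23−8)÷1=15=o, 22→(22−8)÷1=14=n.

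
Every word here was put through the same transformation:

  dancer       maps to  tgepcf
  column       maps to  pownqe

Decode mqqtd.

The word is reversed, then every letter is shifted forward by 2.
Decoding mqqtd: shift back: m−2=k, q−2=o, q−2=o, t−2=r, d−2=b → koorb; then reverse → brook.

brook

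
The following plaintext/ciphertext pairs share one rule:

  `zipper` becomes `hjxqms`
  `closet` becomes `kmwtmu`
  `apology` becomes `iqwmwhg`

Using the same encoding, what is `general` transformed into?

Shifts by position in zipper: pos 0: z→h (+8), pos 1: i→j (+1), pos 2: p→x (+8), pos 3: p→q (+1) — repeating every 2. A repeating key of period 2 is used — shifts +8, +1 over and over.
Applying it to general: g+8=o, e+1=f, n+8=v, e+1=f, r+8=z, a+1=b, l+8=t.

ofvfzbt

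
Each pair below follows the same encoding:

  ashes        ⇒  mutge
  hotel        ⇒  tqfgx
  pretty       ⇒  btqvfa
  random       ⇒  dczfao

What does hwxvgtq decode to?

A repeating key of period 2 is used — shifts +12, +2 over and over.
Reversing it on hwxvgtq: h−12=v, w−2=u, x−12=l, v−2=t, g−12=u, t−2=r, q−12=e.

vulture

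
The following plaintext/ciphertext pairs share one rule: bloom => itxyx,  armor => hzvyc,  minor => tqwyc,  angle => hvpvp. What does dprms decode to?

In bloom: b→i is +7, l→t is +8, o→x is +9, o→y is +10 — the shift increases by 1 each position. Each letter shifts forward by (position + 7), i.e. 7, 8, 9, … — the shift grows by one for each successive letter.
Decoding dprms: d−7=w, p−8=h, r−9=i, m−10=c, s−11=h.

which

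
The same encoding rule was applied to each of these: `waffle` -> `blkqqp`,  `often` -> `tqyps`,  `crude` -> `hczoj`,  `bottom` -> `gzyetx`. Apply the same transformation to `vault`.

alzwy

It's a Vigenère-style cipher with numeric key [5,11]: position i shifts by key[i mod 2].
For vault: v+5=a, a+11=l, u+5=z, l+11=w, t+5=y.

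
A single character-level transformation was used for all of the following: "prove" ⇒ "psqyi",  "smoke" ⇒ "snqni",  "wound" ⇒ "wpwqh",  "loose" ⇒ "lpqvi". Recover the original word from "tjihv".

tiger

Letter i (0-indexed) is shifted by i+0, so successive shifts are 0, 1, 2, ….
Reversing it on tjihv: t−0=t, j−1=i, i−2=g, h−3=e, v−4=r.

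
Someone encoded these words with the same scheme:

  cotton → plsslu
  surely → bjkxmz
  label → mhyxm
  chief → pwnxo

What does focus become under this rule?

c(2)→p(15) and o(14)→l(11) fit y≡17x+7 (mod 26); the inverse of 17 mod 26 is 23. Treating letters as 0–25, the rule is x ↦ 17x + 7 (mod 26).
Applying it to focus: f(5)→17·5+7≡14=o; o(14)→17·14+7≡11=l; c(2)→17·2+7≡15=p; u(20)→17·20+7≡9=j; s(18)→17·18+7≡1=b (all mod 26).

olpjb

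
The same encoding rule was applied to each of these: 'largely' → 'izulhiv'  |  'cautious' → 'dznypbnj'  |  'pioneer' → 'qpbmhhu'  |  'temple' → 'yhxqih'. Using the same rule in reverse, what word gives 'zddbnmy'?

l(11)→i(8) and a(0)→z(25) fit y≡15x+25 (mod 26); the inverse of 15 mod 26 is 7. This is an affine cipher: with a=0,…,z=25, each position x becomes (15x+25) mod 26.
Decoding zddbnmy: z(25)→7·(25−25)≡0=a; d(3)→7·(3−25)≡2=c; d(3)→7·(3−25)≡2=c; b(1)→7·(1−25)≡14=o; n(13)→7·(13−25)≡20=u; m(12)→7·(12−25)≡13=n; y(24)→7·(24−25)≡19=t (all mod 26).

account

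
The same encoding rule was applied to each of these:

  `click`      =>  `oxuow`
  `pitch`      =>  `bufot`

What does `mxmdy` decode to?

alarm

Compare letters: c→o is +12, l→x is +12, i→u is +12 — a constant shift. This is a Caesar cipher with shift 12.
Undoing it on mxmdy: m−12=a, x−12=l, m−12=a, d−12=r, y−12=m.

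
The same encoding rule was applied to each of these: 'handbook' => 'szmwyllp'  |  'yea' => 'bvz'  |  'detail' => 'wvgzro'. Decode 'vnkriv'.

empire

Each pair mirrors across the alphabet (h↔s, a↔z, n↔m): positions sum to 25. Each letter is replaced by its mirror in the alphabet: a↔z, b↔y, c↔x, and so on (the Atbash cipher).
Decoding vnkriv: v↔e, n↔m, k↔p, r↔i, i↔r, v↔e.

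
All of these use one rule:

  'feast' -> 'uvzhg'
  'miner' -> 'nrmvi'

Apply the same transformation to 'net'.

Each pair mirrors across the alphabet (f↔u, e↔v, a↔z): positions sum to 25. Each letter is replaced by its mirror in the alphabet: a↔z, b↔y, c↔x, and so on (the Atbash cipher).
Applying it to net: n↔m, e↔v, t↔g.

mvg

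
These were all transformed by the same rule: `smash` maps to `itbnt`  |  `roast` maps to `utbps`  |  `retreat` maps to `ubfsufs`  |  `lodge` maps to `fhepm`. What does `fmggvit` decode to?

shuffle

The output letters match the input read backwards, each shifted +1: smash reversed is hsams. Two steps: reverse the string, then apply a Caesar shift of +1.
Undoing it on fmggvit: shift back: f−1=e, m−1=l, g−1=f, g−1=f, v−1=u, i−1=h, t−1=s → elffuhs; then reverse → shuffle.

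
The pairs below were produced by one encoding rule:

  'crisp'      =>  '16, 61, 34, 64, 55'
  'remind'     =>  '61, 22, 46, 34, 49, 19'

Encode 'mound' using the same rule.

c(#3)→16 and r(#18)→61: differences scale by 3, so n = 3·pos + 7. Each letter becomes 3×(its alphabet position, a=1..z=26) + 7.
Applying it to mound: m=13→46, o=15→52, u=21→70, n=14→49, d=4→19.

46, 52, 70, 49, 19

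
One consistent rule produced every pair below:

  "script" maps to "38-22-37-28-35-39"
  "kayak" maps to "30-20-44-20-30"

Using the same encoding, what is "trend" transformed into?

Letters become their 1-based position plus 19 (so a→20, b→21, …).
Applying it to trend: t=20→39, r=18→37, e=5→24, n=14→33, d=4→23.

39-37-24-33-23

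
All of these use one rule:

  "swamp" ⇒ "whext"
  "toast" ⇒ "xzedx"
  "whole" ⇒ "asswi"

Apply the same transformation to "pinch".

A repeating key of period 2 is used — shifts +4, +11 over and over.
On pinch: p+4=t, i+11=t, n+4=r, c+11=n, h+4=l.

ttrnl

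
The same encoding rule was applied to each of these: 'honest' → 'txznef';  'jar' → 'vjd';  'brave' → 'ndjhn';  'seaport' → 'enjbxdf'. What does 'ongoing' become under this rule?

Vowels shift forward by 9 and consonants shift forward by 12.
Applying it to ongoing: o(vowel)+9=x, n(cons)+12=z, g(cons)+12=s, o(vowel)+9=x, i(vowel)+9=r, n(cons)+12=z, g(cons)+12=s.

xzsxrzs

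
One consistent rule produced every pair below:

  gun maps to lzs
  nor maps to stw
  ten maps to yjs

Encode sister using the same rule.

Every letter moves 5 places later in the alphabet, wrapping around z→a.
On sister: s+5=x, i+5=n, s+5=x, t+5=y, e+5=j, r+5=w.

xnxyjw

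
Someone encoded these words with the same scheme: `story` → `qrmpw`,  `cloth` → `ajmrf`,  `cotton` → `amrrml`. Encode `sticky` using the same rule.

qrgaiw

Compare letters: s→q is +24, t→r is +24, o→m is +24 — a constant shift. It's a constant shift of +24 (ROT24).
Applying it to sticky: s+24=q, t+24=r, i+24=g, c+24=a, k+24=i, y+24=w.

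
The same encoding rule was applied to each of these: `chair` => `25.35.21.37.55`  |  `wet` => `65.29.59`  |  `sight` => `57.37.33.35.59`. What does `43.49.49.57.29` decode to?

c(#3)→25 and h(#8)→35: differences scale by 2, so n = 2·pos + 19. With a=1..z=26, the number is 2·pos + 19.
Reversing it on 43.49.49.57.29: 43→(43−19)÷2=12=l, 49→(49−19)÷2=15=o, 49→(49−19)÷2=15=o, 57→(57−19)÷2=19=s, 29→(29−19)÷2=5=e.

loose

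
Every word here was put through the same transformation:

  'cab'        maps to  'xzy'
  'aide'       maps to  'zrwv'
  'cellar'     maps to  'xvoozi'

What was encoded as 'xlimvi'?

Each pair mirrors across the alphabet (c↔x, a↔z, b↔y): positions sum to 25. Letters are reflected about the middle of the alphabet (position → 25−position): Atbash.
Reversing it on xlimvi: x↔c, l↔o, i↔r, m↔n, v↔e, i↔r.

corner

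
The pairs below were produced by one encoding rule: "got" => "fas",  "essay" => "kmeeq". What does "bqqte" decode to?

sheep

Read the word backwards and shift each letter +12.
Reversing it on bqqte: shift back: b−12=p, q−12=e, q−12=e, t−12=h, e−12=s → peehs; then reverse → sheep.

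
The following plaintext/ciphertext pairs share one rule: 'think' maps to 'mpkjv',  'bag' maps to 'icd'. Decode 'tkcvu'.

The output letters match the input read backwards, each shifted +2: think reversed is kniht. The word is reversed, then every letter is shifted forward by 2.
Reversing it on tkcvu: shift back: t−2=r, k−2=i, c−2=a, v−2=t, u−2=s → riats; then reverse → stair.

stair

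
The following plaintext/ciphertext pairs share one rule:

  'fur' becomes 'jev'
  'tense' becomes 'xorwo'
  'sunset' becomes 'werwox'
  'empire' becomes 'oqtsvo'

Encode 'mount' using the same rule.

The shift depends on letter class: consonant f→j is +4, but vowel u→e is +10. The rule splits by letter class: vowels +10, consonants +4.
Applying it to mount: m(cons)+4=q, o(vowel)+10=y, u(vowel)+10=e, n(cons)+4=r, t(cons)+4=x.

qyerx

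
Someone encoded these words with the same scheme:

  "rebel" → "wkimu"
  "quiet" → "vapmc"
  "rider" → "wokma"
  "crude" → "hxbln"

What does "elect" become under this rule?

Each letter shifts forward by (position + 5), i.e. 5, 6, 7, … — the shift grows by one for each successive letter.
Applying it to elect: e+5=j, l+6=r, e+7=l, c+8=k, t+9=c.

jrlkc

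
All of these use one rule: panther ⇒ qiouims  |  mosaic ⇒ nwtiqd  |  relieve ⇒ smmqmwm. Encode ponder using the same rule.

qwoems

The shift depends on letter class: consonant p→q is +1, but vowel a→i is +8. Two shifts are in play — +8 for a/e/i/o/u, +1 for every other letter.
For ponder: p(cons)+1=q, o(vowel)+8=w, n(cons)+1=o, d(cons)+1=e, e(vowel)+8=m, r(cons)+1=s.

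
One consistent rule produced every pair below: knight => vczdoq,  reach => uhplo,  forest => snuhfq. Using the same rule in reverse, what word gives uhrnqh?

k(10)→v(21) and n(13)→c(2) fit y≡11x+15 (mod 26); the inverse of 11 mod 26 is 19. This is an affine cipher: with a=0,…,z=25, each position x becomes (11x+15) mod 26.
Reversing it on uhrnqh: u(20)→19·(20−15)≡17=r; h(7)→19·(7−15)≡4=e; r(17)→19·(17−15)≡12=m; n(13)→19·(13−15)≡14=o; q(16)→19·(16−15)≡19=t; h(7)→19·(7−15)≡4=e (all mod 26).

remote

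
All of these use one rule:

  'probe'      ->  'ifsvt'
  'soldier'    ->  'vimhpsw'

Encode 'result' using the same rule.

The output letters match the input read backwards, each shifted +4: probe reversed is eborp. Two steps: reverse the string, then apply a Caesar shift of +4.
Applying it to result: reverse → tluser; then shift: t+4=x, l+4=p, u+4=y, s+4=w, e+4=i, r+4=v.

xpywiv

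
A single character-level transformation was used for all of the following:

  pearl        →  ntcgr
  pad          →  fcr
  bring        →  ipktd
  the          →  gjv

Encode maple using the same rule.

The output letters match the input read backwards, each shifted +2: pearl reversed is lraep. The word is reversed, then every letter is shifted forward by 2.
For maple: reverse → elpam; then shift: e+2=g, l+2=n, p+2=r, a+2=c, m+2=o.

gnrco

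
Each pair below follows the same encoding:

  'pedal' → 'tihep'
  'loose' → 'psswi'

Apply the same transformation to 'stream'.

Compare letters: p→t is +4, e→i is +4, d→h is +4 — a constant shift. Each letter is shifted forward by 4 in the alphabet (a Caesar shift of +4).
Applying it to stream: s+4=w, t+4=x, r+4=v, e+4=i, a+4=e, m+4=q.

wxvieq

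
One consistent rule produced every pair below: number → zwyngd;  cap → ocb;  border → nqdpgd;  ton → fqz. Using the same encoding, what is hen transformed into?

tgz

The shift depends on letter class: consonant n→z is +12, but vowel u→w is +2. Vowels shift forward by 2 and consonants shift forward by 12.
On hen: h(cons)+12=t, e(vowel)+2=g, n(cons)+12=z.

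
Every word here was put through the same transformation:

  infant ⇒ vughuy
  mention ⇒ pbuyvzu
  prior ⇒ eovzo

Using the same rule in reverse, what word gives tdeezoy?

support

i(8)→v(21) and n(13)→u(20) fit y≡5x+7 (mod 26); the inverse of 5 mod 26 is 21. This is an affine cipher: with a=0,…,z=25, each position x becomes (5x+7) mod 26.
Undoing it on tdeezoy: t(19)→21·(19−7)≡18=s; d(3)→21·(3−7)≡20=u; e(4)→21·(4−7)≡15=p; e(4)→21·(4−7)≡15=p; z(25)→21·(25−7)≡14=o; o(14)→21·(14−7)≡17=r; y(24)→21·(24−7)≡19=t (all mod 26).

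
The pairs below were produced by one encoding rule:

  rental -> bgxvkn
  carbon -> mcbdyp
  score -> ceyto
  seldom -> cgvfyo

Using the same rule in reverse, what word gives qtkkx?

Shifts by position in rental: pos 0: r→b (+10), pos 1: e→g (+2), pos 2: n→x (+10), pos 3: t→v (+2) — repeating every 2. The shifts repeat in a cycle of length 2: positions 0,1,… shift by +10, +2, then the pattern repeats.
Undoing it on qtkkx: q−10=g, t−2=r, k−10=a, k−2=i, x−10=n.

grain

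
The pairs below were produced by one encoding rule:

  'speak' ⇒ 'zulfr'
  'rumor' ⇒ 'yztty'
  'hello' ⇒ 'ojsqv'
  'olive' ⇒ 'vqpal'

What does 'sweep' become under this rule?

Shifts by position in speak: pos 0: s→z (+7), pos 1: p→u (+5), pos 2: e→l (+7), pos 3: a→f (+5) — repeating every 2. A repeating key of period 2 is used — shifts +7, +5 over and over.
For sweep: s+7=z, w+5=b, e+7=l, e+5=j, p+7=w.

zbljw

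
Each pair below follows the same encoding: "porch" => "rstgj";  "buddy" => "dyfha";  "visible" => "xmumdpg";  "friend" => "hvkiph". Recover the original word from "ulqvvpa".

Shifts by position in porch: pos 0: p→r (+2), pos 1: o→s (+4), pos 2: r→t (+2), pos 3: c→g (+4) — repeating every 2. The shifts repeat in a cycle of length 2: positions 0,1,… shift by +2, +4, then the pattern repeats.
Reversing it on ulqvvpa: u−2=s, l−4=h, q−2=o, v−4=r, v−2=t, p−4=l, a−2=y.

shortly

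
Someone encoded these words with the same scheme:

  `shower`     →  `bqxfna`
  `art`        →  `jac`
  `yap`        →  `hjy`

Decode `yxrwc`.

Compare letters: s→b is +9, h→q is +9, o→x is +9 — a constant shift. Every letter moves 9 places later in the alphabet, wrapping around z→a.
Reversing it on yxrwc: y−9=p, x−9=o, r−9=i, w−9=n, c−9=t.

point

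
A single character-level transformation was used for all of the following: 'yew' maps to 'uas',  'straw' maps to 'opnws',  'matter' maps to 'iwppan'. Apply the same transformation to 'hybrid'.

Every letter moves 22 places later in the alphabet, wrapping around z→a.
Applying it to hybrid: h+22=d, y+22=u, b+22=x, r+22=n, i+22=e, d+22=z.

duxnez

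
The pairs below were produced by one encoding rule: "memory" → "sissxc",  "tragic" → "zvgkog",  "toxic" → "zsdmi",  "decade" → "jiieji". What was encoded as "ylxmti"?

shrine

A repeating key of period 2 is used — shifts +6, +4 over and over.
Reversing it on ylxmti: y−6=s, l−4=h, x−6=r, m−4=i, t−6=n, i−4=e.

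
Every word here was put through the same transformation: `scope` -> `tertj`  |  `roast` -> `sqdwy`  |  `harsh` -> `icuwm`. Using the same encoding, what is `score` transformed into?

In scope: s→t is +1, c→e is +2, o→r is +3, p→t is +4 — the shift increases by 1 each position. Each letter shifts forward by (position + 1), i.e. 1, 2, 3, … — the shift grows by one for each successive letter.
Applying it to score: s+1=t, c+2=e, o+3=r, r+4=v, e+5=j.

tervj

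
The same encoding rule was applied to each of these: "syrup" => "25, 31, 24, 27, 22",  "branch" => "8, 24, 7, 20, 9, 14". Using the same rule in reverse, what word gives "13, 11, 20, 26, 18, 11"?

s is letter #19 and maps to 25: an offset of 6. Letters become their 1-based position plus 6 (so a→7, b→8, …).
Reversing it on 13, 11, 20, 26, 18, 11: 13→(13−6)÷1=7=g, 11→(11−6)÷1=5=e, 20→(20−6)÷1=14=n, 26→(26−6)÷1=20=t, 18→(18−6)÷1=12=l, 11→(11−6)÷1=5=e.

gentle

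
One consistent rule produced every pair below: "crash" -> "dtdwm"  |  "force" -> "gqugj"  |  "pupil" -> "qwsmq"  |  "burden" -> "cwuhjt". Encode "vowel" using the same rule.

wqziq

The shift increases by 1 at each position, starting from +1: 1, 2, 3, ….
For vowel: v+1=w, o+2=q, w+3=z, e+4=i, l+5=q.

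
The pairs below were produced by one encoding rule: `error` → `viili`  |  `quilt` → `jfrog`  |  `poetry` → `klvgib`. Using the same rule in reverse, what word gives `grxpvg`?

Each pair mirrors across the alphabet (e↔v, r↔i, r↔i): positions sum to 25. This is the alphabet-reversal cipher (Atbash): a becomes z, b becomes y, etc.
Reversing it on grxpvg: g↔t, r↔i, x↔c, p↔k, v↔e, g↔t.

ticket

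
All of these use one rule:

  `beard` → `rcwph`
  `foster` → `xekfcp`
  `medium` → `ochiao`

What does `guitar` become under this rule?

b(1)→r(17) and e(4)→c(2) fit y≡21x+22 (mod 26); the inverse of 21 mod 26 is 5. This is an affine cipher: with a=0,…,z=25, each position x becomes (21x+22) mod 26.
Applying it to guitar: g(6)→21·6+22≡18=s; u(20)→21·20+22≡0=a; i(8)→21·8+22≡8=i; t(19)→21·19+22≡5=f; a(0)→21·0+22≡22=w; r(17)→21·17+22≡15=p (all mod 26).

saifwp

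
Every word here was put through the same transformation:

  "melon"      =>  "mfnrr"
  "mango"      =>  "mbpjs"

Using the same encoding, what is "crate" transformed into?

cscwi

In melon: m→m is +0, e→f is +1, l→n is +2, o→r is +3 — the shift increases by 1 each position. Letter i (0-indexed) is shifted by i+0, so successive shifts are 0, 1, 2, ….
On crate: c+0=c, r+1=s, a+2=c, t+3=w, e+4=i.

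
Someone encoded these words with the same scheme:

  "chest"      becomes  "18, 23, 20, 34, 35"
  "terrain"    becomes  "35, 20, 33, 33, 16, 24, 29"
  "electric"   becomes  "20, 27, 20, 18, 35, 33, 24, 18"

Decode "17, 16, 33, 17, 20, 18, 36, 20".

barbecue

The number is (letter's place in the alphabet, a=1) + 15.
Decoding 17, 16, 33, 17, 20, 18, 36, 20: 17→(17−15)÷1=2=b, 16→(16−15)÷1=1=a, 33→(33−15)÷1=18=r, 17→(17−15)÷1=2=b, 20→(20−15)÷1=5=e, 18→(18−15)÷1=3=c, 36→(36−15)÷1=21=u, 20→(20−15)÷1=5=e.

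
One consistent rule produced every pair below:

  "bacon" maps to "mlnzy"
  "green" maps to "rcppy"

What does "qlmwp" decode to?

This is a Caesar cipher with shift 11.
Undoing it on qlmwp: q−11=f, l−11=a, m−11=b, w−11=l, p−11=e.

fable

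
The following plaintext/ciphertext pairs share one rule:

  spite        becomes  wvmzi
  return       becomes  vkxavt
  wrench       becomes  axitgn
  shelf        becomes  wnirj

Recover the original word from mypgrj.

Shifts by position in spite: pos 0: s→w (+4), pos 1: p→v (+6), pos 2: i→m (+4), pos 3: t→z (+6) — repeating every 2. It's a Vigenère-style cipher with numeric key [4,6]: position i shifts by key[i mod 2].
Reversing it on mypgrj: m−4=i, y−6=s, p−4=l, g−6=a, r−4=n, j−6=d.

island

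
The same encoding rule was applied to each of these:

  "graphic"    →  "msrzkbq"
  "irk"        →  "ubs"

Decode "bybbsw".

The output letters match the input read backwards, each shifted +10: graphic reversed is cihparg. Read the word backwards and shift each letter +10.
Reversing it on bybbsw: shift back: b−10=r, y−10=o, b−10=r, b−10=r, s−10=i, w−10=m → rorrim; then reverse → mirror.

mirror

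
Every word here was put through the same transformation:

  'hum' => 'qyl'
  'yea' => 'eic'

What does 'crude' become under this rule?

ihyvg

The output letters match the input read backwards, each shifted +4: hum reversed is muh. The word is reversed, then every letter is shifted forward by 4.
Applying it to crude: reverse → edurc; then shift: e+4=i, d+4=h, u+4=y, r+4=v, c+4=g.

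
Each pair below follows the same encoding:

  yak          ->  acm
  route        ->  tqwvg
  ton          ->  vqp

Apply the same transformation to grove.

Compare letters: y→a is +2, a→c is +2, k→m is +2 — a constant shift. Every letter moves 2 places later in the alphabet, wrapping around z→a.
On grove: g+2=i, r+2=t, o+2=q, v+2=x, e+2=g.

itqxg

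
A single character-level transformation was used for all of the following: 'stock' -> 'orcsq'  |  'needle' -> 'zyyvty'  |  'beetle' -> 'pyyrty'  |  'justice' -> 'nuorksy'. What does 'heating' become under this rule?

s(18)→o(14) and t(19)→r(17) fit y≡3x+12 (mod 26); the inverse of 3 mod 26 is 9. Treating letters as 0–25, the rule is x ↦ 3x + 12 (mod 26).
For heating: h(7)→3·7+12≡7=h; e(4)→3·4+12≡24=y; a(0)→3·0+12≡12=m; t(19)→3·19+12≡17=r; i(8)→3·8+12≡10=k; n(13)→3·13+12≡25=z; g(6)→3·6+12≡4=e (all mod 26).

hymrkze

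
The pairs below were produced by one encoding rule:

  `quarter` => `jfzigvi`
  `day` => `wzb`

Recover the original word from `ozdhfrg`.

lawsuit

Letters are reflected about the middle of the alphabet (position → 25−position): Atbash.
Undoing it on ozdhfrg: o↔l, z↔a, d↔w, h↔s, f↔u, r↔i, g↔t.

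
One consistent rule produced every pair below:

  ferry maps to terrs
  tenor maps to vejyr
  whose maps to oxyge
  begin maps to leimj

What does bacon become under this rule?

lwayj

f(5)→t(19) and e(4)→e(4) fit y≡15x+22 (mod 26); the inverse of 15 mod 26 is 7. Each letter's alphabet position (a=0..z=25) is mapped through 15·x+22 mod 26 — an affine cipher.
For bacon: b(1)→15·1+22≡11=l; a(0)→15·0+22≡22=w; c(2)→15·2+22≡0=a; o(14)→15·14+22≡24=y; n(13)→15·13+22≡9=j (all mod 26).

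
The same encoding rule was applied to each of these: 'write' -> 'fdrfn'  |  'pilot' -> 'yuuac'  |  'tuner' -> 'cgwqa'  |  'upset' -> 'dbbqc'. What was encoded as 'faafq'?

worth

Shifts by position in write: pos 0: w→f (+9), pos 1: r→d (+12), pos 2: i→r (+9), pos 3: t→f (+12) — repeating every 2. The shifts repeat in a cycle of length 2: positions 0,1,… shift by +9, +12, then the pattern repeats.
Reversing it on faafq: f−9=w, a−12=o, a−9=r, f−12=t, q−9=h.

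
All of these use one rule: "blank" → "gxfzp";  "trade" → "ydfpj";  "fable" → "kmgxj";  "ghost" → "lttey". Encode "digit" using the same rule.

Shifts by position in blank: pos 0: b→g (+5), pos 1: l→x (+12), pos 2: a→f (+5), pos 3: n→z (+12) — repeating every 2. It's a Vigenère-style cipher with numeric key [5,12]: position i shifts by key[i mod 2].
Applying it to digit: d+5=i, i+12=u, g+5=l, i+12=u, t+5=y.

iuluy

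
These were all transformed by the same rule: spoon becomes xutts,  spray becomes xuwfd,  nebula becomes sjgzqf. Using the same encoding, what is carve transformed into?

hfwaj

Compare letters: s→x is +5, p→u is +5, o→t is +5 — a constant shift. It's a constant shift of +5 (ROT5).
For carve: c+5=h, a+5=f, r+5=w, v+5=a, e+5=j.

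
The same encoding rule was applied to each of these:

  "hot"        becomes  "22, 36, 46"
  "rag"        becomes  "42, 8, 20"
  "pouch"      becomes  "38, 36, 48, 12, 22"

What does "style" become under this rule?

44, 46, 56, 30, 16

Each letter becomes 2×(its alphabet position, a=1..z=26) + 6.
For style: s=19→44, t=20→46, y=25→56, l=12→30, e=5→16.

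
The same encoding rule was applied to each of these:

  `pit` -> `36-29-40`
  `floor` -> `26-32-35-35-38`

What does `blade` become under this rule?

22-32-21-24-25

p is letter #16 and maps to 36: an offset of 20. The number is (letter's place in the alphabet, a=1) + 20.
Applying it to blade: b=2→22, l=12→32, a=1→21, d=4→24, e=5→25.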